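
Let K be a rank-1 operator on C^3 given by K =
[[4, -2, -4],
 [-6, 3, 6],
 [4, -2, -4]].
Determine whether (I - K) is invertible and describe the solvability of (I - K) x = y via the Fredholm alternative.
(I - K) is invertible (det(I - K) = -2 ≠ 0), so for every y in C^3 the equation (I - K) x = y has a unique solution.

K has rank 1, so it is an outer product K = u v^T: every row of K is a multiple of one row vector. Reading off the entries, u = (2, -3, 2) and v = (2, -1, -2) (row i of K equals u_i·v^T). A rank-one matrix u v^T satisfies K u = u (v·u) and kills the (2)-dimensional subspace v^⊥, so its characteristic polynomial is lambda^2 (lambda - v·u) with v·u = tr K = 3. Hence the eigenvalues of I - K are 1 (multiplicity 2) and 1 - (3) = -2, so det(I - K) = -2. (Direct check: I - K =
[[-3, 2, 4],
 [6, -2, -6],
 [-4, 2, 5]]
has determinant -2.) The finite-dimensional Fredholm alternative says: either (I - K) is invertible, or ker(I - K) ≠ {0} and then range(I - K) = ker((I - K)^*)^⊥, with dim ker(I - K) = dim ker((I - K)^*). Since det(I - K) ≠ 0, 1 is not an eigenvalue of K and ker(I - K) = {0}, so we are in the first case: for every y there is a unique x = (I - K)^(-1) y. Explicitly, by the Sherman–Morrison formula, (I - u v^T)^(-1) = I + u v^T/(1 - v·u), i.e. (I - K)^(-1) = I + K/(-2).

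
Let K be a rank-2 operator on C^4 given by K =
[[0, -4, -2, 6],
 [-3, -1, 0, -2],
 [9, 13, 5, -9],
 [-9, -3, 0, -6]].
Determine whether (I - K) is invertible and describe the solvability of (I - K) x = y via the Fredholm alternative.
(I - K) is invertible (det(I - K) = 28 ≠ 0), so for every y in C^4 the equation (I - K) x = y has a unique solution.

K has rank 2 and factors as K = U V^T = u1 v1^T + u2 v2^T with u1 = (-2, 1, 2, 3), v1 = (0, 2, 1, -3), u2 = (0, -1, 3, -3), v2 = (3, 3, 1, -1) (multiplying out reproduces the displayed K). The nonzero eigenvalues of U V^T coincide with those of the 2 x 2 matrix G = V^T U = [[v1·u1, v1·u2], [v2·u1, v2·u2]] = [[-5, 10], [-4, 3]], and by the Sylvester determinant identity det(I_4 - U V^T) = det(I_2 - V^T U) = det([[6, -10], [4, -2]]) = (6)(-2) - (-10)(4) = 28. (Direct check: I - K =
[[1, 4, 2, -6],
 [3, 2, 0, 2],
 [-9, -13, -4, 9],
 [9, 3, 0, 7]]
has determinant 28.) The finite-dimensional Fredholm alternative says: either (I - K) is invertible, or ker(I - K) ≠ {0} and then range(I - K) = ker((I - K)^*)^⊥, with dim ker(I - K) = dim ker((I - K)^*). Since det(I - K) ≠ 0, 1 is not an eigenvalue of K and ker(I - K) = {0}, so we are in the first case: for every y there is a unique x = (I - K)^(-1) y. (Explicitly, by the Woodbury identity, (I - U V^T)^(-1) = I + U (I_2 - G)^(-1) V^T.)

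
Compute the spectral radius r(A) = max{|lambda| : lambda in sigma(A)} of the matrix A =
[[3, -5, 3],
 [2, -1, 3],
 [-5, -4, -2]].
r(A) ≈ 5.7511

The eigenvalues of A are the roots of its characteristic polynomial. With M = A (coefficients from the trace, the sum of principal 2x2 minors, and det A):
  p(λ) = det(λ I - M) = λ^3 + 30λ - 58.
No integer candidate from the rational root theorem (±divisors of 58) is a root, so the roots are irrational. The cubic discriminant is Δ = -198828 < 0, so there is one real root and a complex-conjugate pair. p(1) = -27 and p(2) = 10 have opposite signs, so a root lies in (1, 2); Newton's method refines it to λ ≈ 1.7536. Dividing out (λ - (1.7536)) leaves approximately λ^2 + 1.7536λ + 33.0751. For λ^2 + 1.7536λ + 33.0751 the discriminant is -129.2252. It is negative, so the remaining roots are the complex-conjugate pair λ ≈ -0.8768 ± 5.6839i. Their product equals the constant term, so |λ|^2 ≈ 33.0751 and |λ| ≈ 5.7511.
Thus the eigenvalues (to 4 decimals) are 1.7536 (modulus 1.7536); -0.8768 ± 5.6839i (modulus 5.7511). The spectral radius is the largest modulus: r(A) ≈ 5.7511. (Cross-check: r(A) ≤ ||A||_2 ≈ 7.56; equality holds whenever A is normal, though it can also hold for some non-normal A.)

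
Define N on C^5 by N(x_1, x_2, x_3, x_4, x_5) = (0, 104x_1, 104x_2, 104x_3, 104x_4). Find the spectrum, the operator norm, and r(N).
sigma(N) = {0}; ||N|| = 104; r(N) = 0. (N is nilpotent with N^5 = 0.)

On C^5, N is a strictly lower-triangular matrix with 104 on the subdiagonal and zeros elsewhere, so its characteristic polynomial is lambda^5 and every eigenvalue is 0: sigma(N) = {0}. For the operator norm, N e_i = 104e_{i+1} for i = 1, ..., 4 and N e_5 = 0, so the singular values of N are 104 (with multiplicity 4) and 0; hence ||N|| = 104. The spectral radius r(N) = max|lambda| = 0. Note ||N|| > r(N) — characteristic of non-normal nilpotent operators. Indeed N^5 = 0.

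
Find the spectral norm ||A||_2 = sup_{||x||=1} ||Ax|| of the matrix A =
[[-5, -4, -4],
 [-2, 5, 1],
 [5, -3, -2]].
||A||_2 ≈ 8.1333 (= sqrt(largest eigenvalue of A^T A))

||A||_2 = sigma_max(A) = sqrt(lambda_max(A^T A)). Form the symmetric matrix M = A^T A =
[[54, -5, 8],
 [-5, 50, 27],
 [8, 27, 21]].
Its characteristic polynomial (trace, sum of principal 2x2 minors, determinant of M give the coefficients) is
  p(λ) = det(λ I - M) = λ^3 - 125λ^2 + 4066λ - 11449.
No integer candidate from the rational root theorem (±divisors of 11449) is a root, so the roots are irrational. The cubic discriminant is Δ = 1192539289 > 0, so there are three distinct real roots. p(3) = -349 and p(4) = 2879 have opposite signs, so a root lies in (3, 4); Newton's method refines it to λ ≈ 3.1048. p(55) = 431 and p(56) = -137 have opposite signs, so a root lies in (55, 56); Newton's method refines it to λ ≈ 55.7448. p(66) = -97 and p(67) = 611 have opposite signs, so a root lies in (66, 67); Newton's method refines it to λ ≈ 66.1504. Check (Vieta): the three roots sum to 125, matching tr M = 125.
So the eigenvalues of A^T A are ≈ 3.1048, 55.7448, 66.1504 (all ≥ 0, as they must be for A^T A). The largest is λ_max ≈ 66.1504, hence ||A||_2 = sqrt(λ_max) ≈ 8.1333.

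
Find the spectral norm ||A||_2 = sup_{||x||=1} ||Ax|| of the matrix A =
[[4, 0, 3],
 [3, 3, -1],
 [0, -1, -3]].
||A||_2 ≈ 5.8181 (= sqrt(largest eigenvalue of A^T A))

||A||_2 = sigma_max(A) = sqrt(lambda_max(A^T A)). Form the symmetric matrix M = A^T A =
[[25, 9, 9],
 [9, 10, 0],
 [9, 0, 19]].
Its characteristic polynomial (trace, sum of principal 2x2 minors, determinant of M give the coefficients) is
  p(λ) = det(λ I - M) = λ^3 - 54λ^2 + 753λ - 2401.
No integer candidate from the rational root theorem (±divisors of 2401) is a root, so the roots are irrational. The cubic discriminant is Δ = 34963569 > 0, so there are three distinct real roots. p(4) = -189 and p(5) = 139 have opposite signs, so a root lies in (4, 5); Newton's method refines it to λ ≈ 4.5456. p(15) = 119 and p(16) = -81 have opposite signs, so a root lies in (15, 16); Newton's method refines it to λ ≈ 15.6038. p(33) = -421 and p(34) = 81 have opposite signs, so a root lies in (33, 34); Newton's method refines it to λ ≈ 33.8505. Check (Vieta): the three roots sum to 54, matching tr M = 54.
So the eigenvalues of A^T A are ≈ 4.5456, 15.6038, 33.8505 (all ≥ 0, as they must be for A^T A). The largest is λ_max ≈ 33.8505, hence ||A||_2 = sqrt(λ_max) ≈ 5.8181.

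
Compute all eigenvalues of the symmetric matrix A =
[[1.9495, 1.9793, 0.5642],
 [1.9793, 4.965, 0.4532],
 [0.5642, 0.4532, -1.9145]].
sigma(A) ≈ {-2, 1, 6}

A is real symmetric, so its spectrum consists of real eigenvalues. Expanding the characteristic polynomial of the displayed matrix gives
  det(λ I - A) = p(λ) = λ^3 + (-5)λ^2 + (-8)λ + (12).
Solving p(λ) = 0 yields eigenvalues ≈ -2, 1, 6. (A is shown rounded to 4 decimals, so these recover the underlying integer eigenvalues to within that precision.)
Verification: the trace of A = 5 equals the sum of eigenvalues 5, and det(A) ≈ -11.9993 matches the eigenvalue product -12.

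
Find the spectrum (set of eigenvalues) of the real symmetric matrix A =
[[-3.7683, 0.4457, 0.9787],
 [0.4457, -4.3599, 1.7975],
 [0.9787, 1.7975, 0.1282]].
sigma(A) ≈ {-5, -4, 1}

A is real symmetric, so its spectrum consists of real eigenvalues. Expanding the characteristic polynomial of the displayed matrix gives
  det(λ I - A) = p(λ) = λ^3 + (8)λ^2 + (11)λ + (-20).
Solving p(λ) = 0 yields eigenvalues ≈ -5, -4, 1. (A is shown rounded to 4 decimals, so these recover the underlying integer eigenvalues to within that precision.)
Verification: the trace of A = -8 equals the sum of eigenvalues -8, and det(A) ≈ 20.0005 matches the eigenvalue product 20.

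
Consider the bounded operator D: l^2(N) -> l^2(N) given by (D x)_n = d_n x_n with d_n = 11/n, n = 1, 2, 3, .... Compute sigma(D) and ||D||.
sigma(D) = {11/n : n ≥ 1} ∪ {0}; ||D|| = 11

A bounded diagonal operator on l^2 with diagonal entries d_n has spectrum equal to the closure of {d_n : n ≥ 1}: every d_n is an eigenvalue (with eigenvector e_n), so {d_n} ⊂ sigma(D); the spectrum is closed, so its closure is too; and for lambda not in the closure, (D - lambda I) has bounded inverse (the diagonal entries 1/(d_n - lambda) are bounded). For our sequence d_n = 11/n, n = 1, 2, 3, ...:
  - {d_n} = {11/n : n ≥ 1}; the only limit point is 0
  - closure = {11/n : n ≥ 1} ∪ {0}
For the norm: a diagonal operator has ||D|| = sup_n |d_n|. Here d_n = 11/n is positive and decreasing, so sup_n |d_n| = d_1 = 11. So ||D|| = 11.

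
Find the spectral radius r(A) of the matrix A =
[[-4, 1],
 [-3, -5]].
r(A) = sqrt(23) ≈ 4.7958

The eigenvalues of A are the roots of its characteristic polynomial. With M = A (coefficients from the trace and determinant):
  p(λ) = det(λ I - M) = λ^2 + 9λ + 23.
For λ^2 + 9λ + 23 the discriminant is -11. It is negative, so the roots are the complex-conjugate pair λ = -9/2 ± (sqrt(11)/2) i ≈ -4.5 ± 1.6583i. For a conjugate pair the product of the roots equals the constant term, so |λ|^2 = 23 and |λ| = sqrt(23) ≈ 4.7958.
Thus the eigenvalues (to 4 decimals) are -4.5 ± 1.6583i (modulus 4.7958). The spectral radius is the largest modulus: r(A) = sqrt(23) ≈ 4.7958. (Cross-check: r(A) ≤ ||A||_2 ≈ 6.0425; equality holds whenever A is normal, though it can also hold for some non-normal A.)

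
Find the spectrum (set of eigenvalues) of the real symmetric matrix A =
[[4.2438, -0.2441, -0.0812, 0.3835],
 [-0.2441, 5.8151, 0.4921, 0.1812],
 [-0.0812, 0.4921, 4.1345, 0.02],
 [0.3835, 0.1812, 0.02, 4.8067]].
sigma(A) ≈ {4, 5, 6} (4 with multiplicity 2)

A is real symmetric, so its spectrum consists of real eigenvalues. Expanding the characteristic polynomial of the displayed matrix gives
  det(λ I - A) = p(λ) = λ^4 + (-19)λ^3 + (134.0014)λ^2 + (-416.0066)λ + (480.0101).
Solving p(λ) = 0 yields eigenvalues ≈ 4, 4, 5, 6. (A is shown rounded to 4 decimals, so these recover the underlying integer eigenvalues to within that precision.)
Verification: the trace of A = 19 equals the sum of eigenvalues 19, and det(A) ≈ 480.0101 matches the eigenvalue product 480.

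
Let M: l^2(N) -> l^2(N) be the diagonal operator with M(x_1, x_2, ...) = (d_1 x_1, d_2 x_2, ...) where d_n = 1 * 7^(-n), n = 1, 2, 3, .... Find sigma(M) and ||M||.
sigma(M) = {1 * 7^(-n) : n ≥ 1} ∪ {0}; ||M|| = 1/7

A bounded diagonal operator on l^2 with diagonal entries d_n has spectrum equal to the closure of {d_n : n ≥ 1}: every d_n is an eigenvalue (with eigenvector e_n), so {d_n} ⊂ sigma(M); the spectrum is closed, so its closure is too; and for lambda not in the closure, (M - lambda I) has bounded inverse (the diagonal entries 1/(d_n - lambda) are bounded). For our sequence d_n = 1 * 7^(-n), n = 1, 2, 3, ...:
  - {d_n} = {1 * 7^(-n) : n ≥ 1}; the only limit point is 0
  - closure = {1 * 7^(-n) : n ≥ 1} ∪ {0}
For the norm: a diagonal operator has ||M|| = sup_n |d_n|. Here d_n = 1 * 7^(-n) is positive and decreasing, so sup_n |d_n| = d_1 = 1/7. So ||M|| = 1/7.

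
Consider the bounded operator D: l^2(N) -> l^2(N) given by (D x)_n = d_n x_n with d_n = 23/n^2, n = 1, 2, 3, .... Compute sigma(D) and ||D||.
sigma(D) = {23/n^2 : n ≥ 1} ∪ {0}; ||D|| = 23

A bounded diagonal operator on l^2 with diagonal entries d_n has spectrum equal to the closure of {d_n : n ≥ 1}: every d_n is an eigenvalue (with eigenvector e_n), so {d_n} ⊂ sigma(D); the spectrum is closed, so its closure is too; and for lambda not in the closure, (D - lambda I) has bounded inverse (the diagonal entries 1/(d_n - lambda) are bounded). For our sequence d_n = 23/n^2, n = 1, 2, 3, ...:
  - {d_n} = {23/n^2 : n ≥ 1}; the only limit point is 0
  - closure = {23/n^2 : n ≥ 1} ∪ {0}
For the norm: a diagonal operator has ||D|| = sup_n |d_n|. Here d_n = 23/n^2 is positive and decreasing, so sup_n |d_n| = d_1 = 23. So ||D|| = 23.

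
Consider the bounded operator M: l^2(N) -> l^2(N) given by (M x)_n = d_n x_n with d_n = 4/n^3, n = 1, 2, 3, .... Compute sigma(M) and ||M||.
sigma(M) = {4/n^3 : n ≥ 1} ∪ {0}; ||M|| = 4

A bounded diagonal operator on l^2 with diagonal entries d_n has spectrum equal to the closure of {d_n : n ≥ 1}: every d_n is an eigenvalue (with eigenvector e_n), so {d_n} ⊂ sigma(M); the spectrum is closed, so its closure is too; and for lambda not in the closure, (M - lambda I) has bounded inverse (the diagonal entries 1/(d_n - lambda) are bounded). For our sequence d_n = 4/n^3, n = 1, 2, 3, ...:
  - {d_n} = {4/n^3 : n ≥ 1}; the only limit point is 0
  - closure = {4/n^3 : n ≥ 1} ∪ {0}
For the norm: a diagonal operator has ||M|| = sup_n |d_n|. Here d_n = 4/n^3 is positive and decreasing, so sup_n |d_n| = d_1 = 4. So ||M|| = 4.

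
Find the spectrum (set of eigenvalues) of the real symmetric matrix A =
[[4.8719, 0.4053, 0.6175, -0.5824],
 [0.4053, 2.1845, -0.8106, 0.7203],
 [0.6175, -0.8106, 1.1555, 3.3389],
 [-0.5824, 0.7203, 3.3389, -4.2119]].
sigma(A) ≈ {-6, 2, 3, 5}

A is real symmetric, so its spectrum consists of real eigenvalues. Expanding the characteristic polynomial of the displayed matrix gives
  det(λ I - A) = p(λ) = λ^4 + (-4)λ^3 + (-29)λ^2 + (156.0022)λ + (-180.0046).
Solving p(λ) = 0 yields eigenvalues ≈ -6, 2, 3, 5. (A is shown rounded to 4 decimals, so these recover the underlying integer eigenvalues to within that precision.)
Verification: the trace of A = 4 equals the sum of eigenvalues 4, and det(A) ≈ -180.0046 matches the eigenvalue product -180.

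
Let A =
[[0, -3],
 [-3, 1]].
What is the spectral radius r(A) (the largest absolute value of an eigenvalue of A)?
r(A) = (1 + sqrt(37))/2 ≈ 3.5414

The eigenvalues of A are the roots of its characteristic polynomial. With M = A (coefficients from the trace and determinant):
  p(λ) = det(λ I - M) = λ^2 - λ - 9.
For λ^2 - λ - 9 the discriminant is 37. It is nonnegative but not a perfect square, so the roots are real and irrational: λ = (1 ± sqrt(37))/2 ≈ 3.5414, -2.5414.
Thus the eigenvalues (to 4 decimals) are 3.5414 (modulus 3.5414); -2.5414 (modulus 2.5414). The spectral radius is the largest modulus: r(A) = (1 + sqrt(37))/2 ≈ 3.5414. (Cross-check: r(A) ≤ ||A||_2 ≈ 3.5414; equality holds whenever A is normal, though it can also hold for some non-normal A.)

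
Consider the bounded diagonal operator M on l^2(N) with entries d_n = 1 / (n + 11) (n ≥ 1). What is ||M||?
||M|| = 1/12 (attained at n = 1)

For M diagonal, ||M|| = sup_n |d_n| = sup_n 1/(n + 11). This is positive and strictly decreasing in n, so the supremum is attained at n = 1: d_1 = 1/(1 + 11) = 1/12. Hence ||M|| = 1/12.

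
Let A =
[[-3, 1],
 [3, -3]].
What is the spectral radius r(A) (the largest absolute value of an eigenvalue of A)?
r(A) = (6 + sqrt(12))/2 ≈ 4.7321

The eigenvalues of A are the roots of its characteristic polynomial. With M = A (coefficients from the trace and determinant):
  p(λ) = det(λ I - M) = λ^2 + 6λ + 6.
For λ^2 + 6λ + 6 the discriminant is 12. It is nonnegative but not a perfect square, so the roots are real and irrational: λ = (-6 ± sqrt(12))/2 ≈ -1.2679, -4.7321.
Thus the eigenvalues (to 4 decimals) are -1.2679 (modulus 1.2679); -4.7321 (modulus 4.7321). The spectral radius is the largest modulus: r(A) = (6 + sqrt(12))/2 ≈ 4.7321. (Cross-check: r(A) ≤ ||A||_2 ≈ 5.1623; equality holds whenever A is normal, though it can also hold for some non-normal A.)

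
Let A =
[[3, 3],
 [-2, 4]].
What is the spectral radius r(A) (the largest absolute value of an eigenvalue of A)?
r(A) = sqrt(18) ≈ 4.2426

The eigenvalues of A are the roots of its characteristic polynomial. With M = A (coefficients from the trace and determinant):
  p(λ) = det(λ I - M) = λ^2 - 7λ + 18.
For λ^2 - 7λ + 18 the discriminant is -23. It is negative, so the roots are the complex-conjugate pair λ = 7/2 ± (sqrt(23)/2) i ≈ 3.5 ± 2.3979i. For a conjugate pair the product of the roots equals the constant term, so |λ|^2 = 18 and |λ| = sqrt(18) ≈ 4.2426.
Thus the eigenvalues (to 4 decimals) are 3.5 ± 2.3979i (modulus 4.2426). The spectral radius is the largest modulus: r(A) = sqrt(18) ≈ 4.2426. (Cross-check: r(A) ≤ ||A||_2 ≈ 5.0083; equality holds whenever A is normal, though it can also hold for some non-normal A.)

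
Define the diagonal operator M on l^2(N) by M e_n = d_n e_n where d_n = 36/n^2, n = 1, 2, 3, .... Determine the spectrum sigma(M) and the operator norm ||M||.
sigma(M) = {36/n^2 : n ≥ 1} ∪ {0}; ||M|| = 36

A bounded diagonal operator on l^2 with diagonal entries d_n has spectrum equal to the closure of {d_n : n ≥ 1}: every d_n is an eigenvalue (with eigenvector e_n), so {d_n} ⊂ sigma(M); the spectrum is closed, so its closure is too; and for lambda not in the closure, (M - lambda I) has bounded inverse (the diagonal entries 1/(d_n - lambda) are bounded). For our sequence d_n = 36/n^2, n = 1, 2, 3, ...:
  - {d_n} = {36/n^2 : n ≥ 1}; the only limit point is 0
  - closure = {36/n^2 : n ≥ 1} ∪ {0}
For the norm: a diagonal operator has ||M|| = sup_n |d_n|. Here d_n = 36/n^2 is positive and decreasing, so sup_n |d_n| = d_1 = 36. So ||M|| = 36.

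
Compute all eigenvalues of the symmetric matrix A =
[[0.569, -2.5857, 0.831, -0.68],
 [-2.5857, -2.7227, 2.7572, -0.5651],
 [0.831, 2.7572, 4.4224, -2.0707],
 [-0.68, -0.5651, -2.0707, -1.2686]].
sigma(A) ≈ {-5, -2, 2, 6}

A is real symmetric, so its spectrum consists of real eigenvalues. Expanding the characteristic polynomial of the displayed matrix gives
  det(λ I - A) = p(λ) = λ^4 + (-1)λ^3 + (-34)λ^2 + (4.0027)λ + (120.0013).
Solving p(λ) = 0 yields eigenvalues ≈ -5, -2, 2, 6. (A is shown rounded to 4 decimals, so these recover the underlying integer eigenvalues to within that precision.)
Verification: the trace of A = 1 equals the sum of eigenvalues 1, and det(A) ≈ 120.0013 matches the eigenvalue product 120.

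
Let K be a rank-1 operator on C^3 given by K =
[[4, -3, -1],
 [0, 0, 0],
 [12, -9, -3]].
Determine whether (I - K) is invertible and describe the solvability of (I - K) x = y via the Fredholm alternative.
(I - K) is singular (det(I - K) = 0, i.e. 1 ∈ sigma(K)). (I - K) x = y is solvable iff y ⊥ ker((I - K)^*) = span{(4, -3, -1)}, i.e. iff 4y_1 - 3y_2 - y_3 = 0. When solvable, the solutions are x = y + c·(1, 0, 3), c arbitrary (ker(I - K) = span{(1, 0, 3)}, dimension 1).

K has rank 1, so it is an outer product K = u v^T: every row of K is a multiple of one row vector. Reading off the entries, u = (1, 0, 3) and v = (4, -3, -1) (row i of K equals u_i·v^T). A rank-one matrix u v^T satisfies K u = u (v·u) and kills the (2)-dimensional subspace v^⊥, so its characteristic polynomial is lambda^2 (lambda - v·u) with v·u = tr K = 1. Hence the eigenvalues of I - K are 1 (multiplicity 2) and 1 - (1) = 0, so det(I - K) = 0. (Direct check: I - K =
[[-3, 3, 1],
 [0, 1, 0],
 [-12, 9, 4]]
has determinant 0.) So 1 is an eigenvalue of K and (I - K) is not invertible. The finite-dimensional Fredholm alternative says: either (I - K) is invertible, or ker(I - K) ≠ {0} and then range(I - K) = ker((I - K)^*)^⊥, with dim ker(I - K) = dim ker((I - K)^*). We are in the second case, so we need both kernels. Kernel of I - K: (I - K) u = u - u (v·u) = u - u = 0, so ker(I - K) = span{u} = span{(1, 0, 3)} (it is exactly 1-dimensional because rank(I - K) = 2). Kernel of the adjoint: K is real, so (I - K)^* = I - K^T = I - v u^T, and (I - v u^T) v = v - v (u·v) = 0; hence ker((I - K)^*) = span{v} = span{(4, -3, -1)}. Therefore (I - K) x = y is solvable iff <y, v> = 0, i.e. iff 4y_1 - 3y_2 - y_3 = 0. When this holds, K y = u (v·y) = 0, so (I - K) y = y and x = y is a particular solution; the full solution set is the line x = y + c·u = y + c·(1, 0, 3), c ∈ C.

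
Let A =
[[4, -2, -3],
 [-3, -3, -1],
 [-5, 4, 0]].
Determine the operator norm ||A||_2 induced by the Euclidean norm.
||A||_2 ≈ 8.0019 (= sqrt(largest eigenvalue of A^T A))

||A||_2 = sigma_max(A) = sqrt(lambda_max(A^T A)). Form the symmetric matrix M = A^T A =
[[50, -19, -9],
 [-19, 29, 9],
 [-9, 9, 10]].
Its characteristic polynomial (trace, sum of principal 2x2 minors, determinant of M give the coefficients) is
  p(λ) = det(λ I - M) = λ^3 - 89λ^2 + 1717λ - 7569.
No integer candidate from the rational root theorem (±divisors of 7569) is a root, so the roots are irrational. The cubic discriminant is Δ = 1033421472 > 0, so there are three distinct real roots. p(6) = -255 and p(7) = 432 have opposite signs, so a root lies in (6, 7); Newton's method refines it to λ ≈ 6.3482. p(18) = 333 and p(19) = -216 have opposite signs, so a root lies in (18, 19); Newton's method refines it to λ ≈ 18.6209. p(64) = -81 and p(65) = 2636 have opposite signs, so a root lies in (64, 65); Newton's method refines it to λ ≈ 64.031. Check (Vieta): the three roots sum to 89, matching tr M = 89.
So the eigenvalues of A^T A are ≈ 6.3482, 18.6209, 64.031 (all ≥ 0, as they must be for A^T A). The largest is λ_max ≈ 64.031, hence ||A||_2 = sqrt(λ_max) ≈ 8.0019.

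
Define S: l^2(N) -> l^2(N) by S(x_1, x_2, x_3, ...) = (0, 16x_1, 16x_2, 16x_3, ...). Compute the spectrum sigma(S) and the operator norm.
sigma(S) = closed disk {z in C : |z| ≤ 16}; ||S|| = 16

Note S = 16·U where U is the unit right shift (U x)_k = x_{k-1} (with x_0 := 0); so ||S|| = 16||U|| and sigma(S) = 16·sigma(U). ||S x||^2 = sum_{k≥1} |16x_k|^2 = 256||x||^2, so ||S|| = 16 and sigma(S) ⊂ {|z| ≤ 16}. For any |lambda| < 16, the equation (S - lambda I) x = 0 forces x_1 = 0, then 16x_k = lambda x_{k+1} ⇒ x = 0, so S has no eigenvalues. But (S - lambda I) is not surjective for |lambda| < 16: solving (S - lambda I) x = e_1 would require x_n proportional to (lambda/16)^(-n), which is not in l^2. So every |lambda| < 16 lies in the residual spectrum. The boundary |lambda| = 16 is in the approximate point spectrum (the spectrum is closed). Hence sigma(S) is the closed disk of radius 16.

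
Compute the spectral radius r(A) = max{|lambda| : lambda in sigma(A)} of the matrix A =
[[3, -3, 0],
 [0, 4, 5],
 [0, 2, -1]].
r(A) = (3 + sqrt(65))/2 ≈ 5.5311

The eigenvalues of A are the roots of its characteristic polynomial. With M = A (coefficients from the trace, the sum of principal 2x2 minors, and det A):
  p(λ) = det(λ I - M) = λ^3 - 6λ^2 - 5λ + 42.
By the rational root theorem any rational root is an integer divisor of 42. Testing λ = 3: p(3) = 27 - 54 - 15 + 42 = 0, so λ = 3 is a root. Dividing out (λ - 3) leaves p(λ) = (λ - 3)(λ^2 - 3λ - 14). For λ^2 - 3λ - 14 the discriminant is 65. It is nonnegative but not a perfect square, so the roots are real and irrational: λ = (3 ± sqrt(65))/2 ≈ 5.5311, -2.5311.
Thus the eigenvalues (to 4 decimals) are 5.5311 (modulus 5.5311); -2.5311 (modulus 2.5311); 3 (modulus 3). The spectral radius is the largest modulus: r(A) = (3 + sqrt(65))/2 ≈ 5.5311. (Cross-check: r(A) ≤ ||A||_2 ≈ 6.8378; equality holds whenever A is normal, though it can also hold for some non-normal A.)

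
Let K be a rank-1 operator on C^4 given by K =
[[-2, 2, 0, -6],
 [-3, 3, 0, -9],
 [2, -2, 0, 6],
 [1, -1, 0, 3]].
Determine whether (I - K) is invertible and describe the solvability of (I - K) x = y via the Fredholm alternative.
(I - K) is invertible (det(I - K) = -3 ≠ 0), so for every y in C^4 the equation (I - K) x = y has a unique solution.

K has rank 1, so it is an outer product K = u v^T: every row of K is a multiple of one row vector. Reading off the entries, u = (2, 3, -2, -1) and v = (-1, 1, 0, -3) (row i of K equals u_i·v^T). A rank-one matrix u v^T satisfies K u = u (v·u) and kills the (3)-dimensional subspace v^⊥, so its characteristic polynomial is lambda^3 (lambda - v·u) with v·u = tr K = 4. Hence the eigenvalues of I - K are 1 (multiplicity 3) and 1 - (4) = -3, so det(I - K) = -3. (Direct check: I - K =
[[3, -2, 0, 6],
 [3, -2, 0, 9],
 [-2, 2, 1, -6],
 [-1, 1, 0, -2]]
has determinant -3.) The finite-dimensional Fredholm alternative says: either (I - K) is invertible, or ker(I - K) ≠ {0} and then range(I - K) = ker((I - K)^*)^⊥, with dim ker(I - K) = dim ker((I - K)^*). Since det(I - K) ≠ 0, 1 is not an eigenvalue of K and ker(I - K) = {0}, so we are in the first case: for every y there is a unique x = (I - K)^(-1) y. Explicitly, by the Sherman–Morrison formula, (I - u v^T)^(-1) = I + u v^T/(1 - v·u), i.e. (I - K)^(-1) = I + K/(-3).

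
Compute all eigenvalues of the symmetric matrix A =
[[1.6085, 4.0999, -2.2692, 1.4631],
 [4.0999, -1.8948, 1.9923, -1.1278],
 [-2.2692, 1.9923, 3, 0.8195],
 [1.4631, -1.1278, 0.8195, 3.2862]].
sigma(A) ≈ {-6, 3, 4, 5}

A is real symmetric, so its spectrum consists of real eigenvalues. Expanding the characteristic polynomial of the displayed matrix gives
  det(λ I - A) = p(λ) = λ^4 + (-6)λ^3 + (-25)λ^2 + (222.001)λ + (-359.9976).
Solving p(λ) = 0 yields eigenvalues ≈ -6, 3, 4, 5. (A is shown rounded to 4 decimals, so these recover the underlying integer eigenvalues to within that precision.)
Verification: the trace of A = 6 equals the sum of eigenvalues 6, and det(A) ≈ -359.9976 matches the eigenvalue product -360.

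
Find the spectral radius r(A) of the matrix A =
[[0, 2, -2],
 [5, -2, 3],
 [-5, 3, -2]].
r(A) = (5 + sqrt(105))/2 ≈ 7.6235

The eigenvalues of A are the roots of its characteristic polynomial. With M = A (coefficients from the trace, the sum of principal 2x2 minors, and det A):
  p(λ) = det(λ I - M) = λ^3 + 4λ^2 - 25λ + 20.
By the rational root theorem any rational root is an integer divisor of 20. Testing λ = 1: p(1) = 1 + 4 - 25 + 20 = 0, so λ = 1 is a root. Dividing out (λ - 1) leaves p(λ) = (λ - 1)(λ^2 + 5λ - 20). For λ^2 + 5λ - 20 the discriminant is 105. It is nonnegative but not a perfect square, so the roots are real and irrational: λ = (-5 ± sqrt(105))/2 ≈ 2.6235, -7.6235.
Thus the eigenvalues (to 4 decimals) are 2.6235 (modulus 2.6235); -7.6235 (modulus 7.6235); 1 (modulus 1). The spectral radius is the largest modulus: r(A) = (5 + sqrt(105))/2 ≈ 7.6235. (Cross-check: r(A) ≤ ||A||_2 ≈ 8.824; equality holds whenever A is normal, though it can also hold for some non-normal A.)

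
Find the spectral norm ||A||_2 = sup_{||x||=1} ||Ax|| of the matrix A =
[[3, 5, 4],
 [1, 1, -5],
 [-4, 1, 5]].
||A||_2 ≈ 8.696 (= sqrt(largest eigenvalue of A^T A))

||A||_2 = sigma_max(A) = sqrt(lambda_max(A^T A)). Form the symmetric matrix M = A^T A =
[[26, 12, -13],
 [12, 27, 20],
 [-13, 20, 66]].
Its characteristic polynomial (trace, sum of principal 2x2 minors, determinant of M give the coefficients) is
  p(λ) = det(λ I - M) = λ^3 - 119λ^2 + 3487λ - 15625.
No integer candidate from the rational root theorem (±divisors of 15625) is a root, so the roots are irrational. The cubic discriminant is Δ = 7381199872 > 0, so there are three distinct real roots. p(5) = -1040 and p(6) = 1229 have opposite signs, so a root lies in (5, 6); Newton's method refines it to λ ≈ 5.4472. p(37) = 1136 and p(38) = -83 have opposite signs, so a root lies in (37, 38); Newton's method refines it to λ ≈ 37.9322. p(75) = -1600 and p(76) = 1019 have opposite signs, so a root lies in (75, 76); Newton's method refines it to λ ≈ 75.6206. Check (Vieta): the three roots sum to 119, matching tr M = 119.
So the eigenvalues of A^T A are ≈ 5.4472, 37.9322, 75.6206 (all ≥ 0, as they must be for A^T A). The largest is λ_max ≈ 75.6206, hence ||A||_2 = sqrt(λ_max) ≈ 8.696.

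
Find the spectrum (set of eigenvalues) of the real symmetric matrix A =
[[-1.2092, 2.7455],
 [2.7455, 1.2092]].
sigma(A) ≈ {-3, 3}

A is real symmetric, so its spectrum consists of real eigenvalues. Expanding the characteristic polynomial of the displayed matrix gives
  det(λ I - A) = p(λ) = λ^2 + (0)λ + (-9).
Solving p(λ) = 0 yields eigenvalues ≈ -3, 3. (A is shown rounded to 4 decimals, so these recover the underlying integer eigenvalues to within that precision.)
Verification: the trace of A = 0 equals the sum of eigenvalues 0, and det(A) ≈ -8.9999 matches the eigenvalue product -9.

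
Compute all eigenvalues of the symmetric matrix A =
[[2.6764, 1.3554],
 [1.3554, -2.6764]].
sigma(A) ≈ {-3, 3}

A is real symmetric, so its spectrum consists of real eigenvalues. Expanding the characteristic polynomial of the displayed matrix gives
  det(λ I - A) = p(λ) = λ^2 + (0)λ + (-9).
Solving p(λ) = 0 yields eigenvalues ≈ -3, 3. (A is shown rounded to 4 decimals, so these recover the underlying integer eigenvalues to within that precision.)
Verification: the trace of A = 0 equals the sum of eigenvalues 0, and det(A) ≈ -9.0002 matches the eigenvalue product -9.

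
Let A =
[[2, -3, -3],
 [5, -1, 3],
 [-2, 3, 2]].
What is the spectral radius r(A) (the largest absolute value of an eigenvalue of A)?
r(A) ≈ 2.7912

The eigenvalues of A are the roots of its characteristic polynomial. With M = A (coefficients from the trace, the sum of principal 2x2 minors, and det A):
  p(λ) = det(λ I - M) = λ^3 - 3λ^2 + 13.
No integer candidate from the rational root theorem (±divisors of 13) is a root, so the roots are irrational. The cubic discriminant is Δ = -3159 < 0, so there is one real root and a complex-conjugate pair. p(-2) = -7 and p(-1) = 9 have opposite signs, so a root lies in (-2, -1); Newton's method refines it to λ ≈ -1.6687. Dividing out (λ - (-1.6687)) leaves approximately λ^2 - 4.6687λ + 7.7906. For λ^2 - 4.6687λ + 7.7906 the discriminant is -9.3656. It is negative, so the remaining roots are the complex-conjugate pair λ ≈ 2.3343 ± 1.5302i. Their product equals the constant term, so |λ|^2 ≈ 7.7906 and |λ| ≈ 2.7912.
Thus the eigenvalues (to 4 decimals) are -1.6687 (modulus 1.6687); 2.3343 ± 1.5302i (modulus 2.7912). The spectral radius is the largest modulus: r(A) ≈ 2.7912. (Cross-check: r(A) ≤ ||A||_2 ≈ 6.6882; equality holds whenever A is normal, though it can also hold for some non-normal A.)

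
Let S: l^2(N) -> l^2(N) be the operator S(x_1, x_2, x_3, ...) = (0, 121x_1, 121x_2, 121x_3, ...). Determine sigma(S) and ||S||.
sigma(S) = closed disk {z in C : |z| ≤ 121}; ||S|| = 121

Note S = 121·U where U is the unit right shift (U x)_k = x_{k-1} (with x_0 := 0); so ||S|| = 121||U|| and sigma(S) = 121·sigma(U). ||S x||^2 = sum_{k≥1} |121x_k|^2 = 14641||x||^2, so ||S|| = 121 and sigma(S) ⊂ {|z| ≤ 121}. For any |lambda| < 121, the equation (S - lambda I) x = 0 forces x_1 = 0, then 121x_k = lambda x_{k+1} ⇒ x = 0, so S has no eigenvalues. But (S - lambda I) is not surjective for |lambda| < 121: solving (S - lambda I) x = e_1 would require x_n proportional to (lambda/121)^(-n), which is not in l^2. So every |lambda| < 121 lies in the residual spectrum. The boundary |lambda| = 121 is in the approximate point spectrum (the spectrum is closed). Hence sigma(S) is the closed disk of radius 121.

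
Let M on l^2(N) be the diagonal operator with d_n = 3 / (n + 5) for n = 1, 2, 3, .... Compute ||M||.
||M|| = 1/2 (attained at n = 1)

For M diagonal, ||M|| = sup_n |d_n| = sup_n 3/(n + 5). This is positive and strictly decreasing in n, so the supremum is attained at n = 1: d_1 = 3/(1 + 5) = 1/2. Hence ||M|| = 1/2.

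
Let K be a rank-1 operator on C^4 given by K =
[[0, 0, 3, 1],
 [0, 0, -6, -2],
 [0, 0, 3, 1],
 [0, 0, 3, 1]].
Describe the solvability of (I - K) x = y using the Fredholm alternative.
(I - K) is invertible (det(I - K) = -3 ≠ 0), so for every y in C^4 the equation (I - K) x = y has a unique solution.

K has rank 1, so it is an outer product K = u v^T: every row of K is a multiple of one row vector. Reading off the entries, u = (-1, 2, -1, -1) and v = (0, 0, -3, -1) (row i of K equals u_i·v^T). A rank-one matrix u v^T satisfies K u = u (v·u) and kills the (3)-dimensional subspace v^⊥, so its characteristic polynomial is lambda^3 (lambda - v·u) with v·u = tr K = 4. Hence the eigenvalues of I - K are 1 (multiplicity 3) and 1 - (4) = -3, so det(I - K) = -3. (Direct check: I - K =
[[1, 0, -3, -1],
 [0, 1, 6, 2],
 [0, 0, -2, -1],
 [0, 0, -3, 0]]
has determinant -3.) The finite-dimensional Fredholm alternative says: either (I - K) is invertible, or ker(I - K) ≠ {0} and then range(I - K) = ker((I - K)^*)^⊥, with dim ker(I - K) = dim ker((I - K)^*). Since det(I - K) ≠ 0, 1 is not an eigenvalue of K and ker(I - K) = {0}, so we are in the first case: for every y there is a unique x = (I - K)^(-1) y. Explicitly, by the Sherman–Morrison formula, (I - u v^T)^(-1) = I + u v^T/(1 - v·u), i.e. (I - K)^(-1) = I + K/(-3).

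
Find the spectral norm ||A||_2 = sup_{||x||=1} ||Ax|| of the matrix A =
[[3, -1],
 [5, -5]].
||A||_2 = sqrt((60 + sqrt(3200))/2) ≈ 7.6344 (= sqrt(largest eigenvalue of A^T A))

||A||_2 = sigma_max(A) = sqrt(lambda_max(A^T A)). Form the symmetric matrix M = A^T A =
[[34, -28],
 [-28, 26]].
Its characteristic polynomial (trace, determinant of M give the coefficients) is
  p(λ) = det(λ I - M) = λ^2 - 60λ + 100.
For λ^2 - 60λ + 100 the discriminant is 3200. It is nonnegative but not a perfect square, so the roots are real and irrational: λ = (60 ± sqrt(3200))/2 ≈ 58.2843, 1.7157.
So the eigenvalues of A^T A are ≈ 1.7157, 58.2843 (all ≥ 0, as they must be for A^T A). The largest is λ_max = (60 + sqrt(3200))/2 ≈ 58.2843, hence ||A||_2 = sqrt(λ_max) = sqrt((60 + sqrt(3200))/2) ≈ 7.6344.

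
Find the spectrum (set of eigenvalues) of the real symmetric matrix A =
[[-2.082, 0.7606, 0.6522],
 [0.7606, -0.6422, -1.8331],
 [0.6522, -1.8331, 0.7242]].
sigma(A) ≈ {-3, -1, 2}

A is real symmetric, so its spectrum consists of real eigenvalues. Expanding the characteristic polynomial of the displayed matrix gives
  det(λ I - A) = p(λ) = λ^3 + (2)λ^2 + (-5)λ + (-6).
Solving p(λ) = 0 yields eigenvalues ≈ -3, -1, 2. (A is shown rounded to 4 decimals, so these recover the underlying integer eigenvalues to within that precision.)
Verification: the trace of A = -2 equals the sum of eigenvalues -2, and det(A) ≈ 5.9999 matches the eigenvalue product 6.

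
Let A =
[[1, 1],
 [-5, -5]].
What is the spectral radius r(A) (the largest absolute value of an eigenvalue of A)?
r(A) = 4

The eigenvalues of A are the roots of its characteristic polynomial. With M = A (coefficients from the trace and determinant):
  p(λ) = det(λ I - M) = λ^2 + 4λ.
For λ^2 + 4λ the discriminant is 16. It is a perfect square (4^2), so the roots are rational: λ = (-4 ± 4)/2 = 0, -4.
Thus the eigenvalues (to 4 decimals) are 0 (modulus 0); -4 (modulus 4). The spectral radius is the largest modulus: r(A) = 4. (Cross-check: r(A) ≤ ||A||_2 ≈ 7.2111; equality holds whenever A is normal, though it can also hold for some non-normal A.)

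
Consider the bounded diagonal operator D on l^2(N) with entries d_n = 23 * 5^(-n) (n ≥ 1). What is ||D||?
||D|| = 23/5 (attained at n = 1)

For D diagonal, ||D|| = sup_n |d_n|. The sequence d_n = 23 * 5^(-n) is positive and strictly decreasing (ratio 5^(-1) < 1), so the supremum is d_1 = 23/5. Hence ||D|| = 23/5.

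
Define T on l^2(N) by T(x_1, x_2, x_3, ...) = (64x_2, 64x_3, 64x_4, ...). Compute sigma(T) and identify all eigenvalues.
sigma(T) = closed disk {z in C : |z| ≤ 64}; sigma_p(T) = open disk {z in C : |z| < 64}

Note T = 64·V where V is the unit left shift (V x)_k = x_{k+1}; so sigma(T) = 64·sigma(V) and ||T|| = 64||V||. ||T x||^2 = 4096sum_{k≥2} |x_k|^2 ≤ 4096||x||^2, with equality on {x : x_1 = 0}, so ||T|| = 64. For any lambda with |lambda| < 64, set r = lambda/64 (|r| < 1); the vector x = (1, r, r^2, ...) is in l^2 and satisfies T x = 64(r, r^2, ...) = lambda x, so lambda is an eigenvalue. On the boundary |lambda| = 64 the geometric series diverges, so no l^2 eigenvector exists, but these lambda lie in the approximate point spectrum. Hence sigma(T) is the closed disk of radius 64 and sigma_p(T) is the open disk.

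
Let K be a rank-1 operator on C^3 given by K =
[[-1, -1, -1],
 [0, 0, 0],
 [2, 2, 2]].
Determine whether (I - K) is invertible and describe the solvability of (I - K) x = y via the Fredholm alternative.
(I - K) is singular (det(I - K) = 0, i.e. 1 ∈ sigma(K)). (I - K) x = y is solvable iff y ⊥ ker((I - K)^*) = span{(-1, -1, -1)}, i.e. iff -y_1 - y_2 - y_3 = 0. When solvable, the solutions are x = y + c·(1, 0, -2), c arbitrary (ker(I - K) = span{(1, 0, -2)}, dimension 1).

K has rank 1, so it is an outer product K = u v^T: every row of K is a multiple of one row vector. Reading off the entries, u = (1, 0, -2) and v = (-1, -1, -1) (row i of K equals u_i·v^T). A rank-one matrix u v^T satisfies K u = u (v·u) and kills the (2)-dimensional subspace v^⊥, so its characteristic polynomial is lambda^2 (lambda - v·u) with v·u = tr K = 1. Hence the eigenvalues of I - K are 1 (multiplicity 2) and 1 - (1) = 0, so det(I - K) = 0. (Direct check: I - K =
[[2, 1, 1],
 [0, 1, 0],
 [-2, -2, -1]]
has determinant 0.) So 1 is an eigenvalue of K and (I - K) is not invertible. The finite-dimensional Fredholm alternative says: either (I - K) is invertible, or ker(I - K) ≠ {0} and then range(I - K) = ker((I - K)^*)^⊥, with dim ker(I - K) = dim ker((I - K)^*). We are in the second case, so we need both kernels. Kernel of I - K: (I - K) u = u - u (v·u) = u - u = 0, so ker(I - K) = span{u} = span{(1, 0, -2)} (it is exactly 1-dimensional because rank(I - K) = 2). Kernel of the adjoint: K is real, so (I - K)^* = I - K^T = I - v u^T, and (I - v u^T) v = v - v (u·v) = 0; hence ker((I - K)^*) = span{v} = span{(-1, -1, -1)}. Therefore (I - K) x = y is solvable iff <y, v> = 0, i.e. iff -y_1 - y_2 - y_3 = 0. When this holds, K y = u (v·y) = 0, so (I - K) y = y and x = y is a particular solution; the full solution set is the line x = y + c·u = y + c·(1, 0, -2), c ∈ C.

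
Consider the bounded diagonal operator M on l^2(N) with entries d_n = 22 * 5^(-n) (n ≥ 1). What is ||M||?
||M|| = 22/5 (attained at n = 1)

For M diagonal, ||M|| = sup_n |d_n|. The sequence d_n = 22 * 5^(-n) is positive and strictly decreasing (ratio 5^(-1) < 1), so the supremum is d_1 = 22/5. Hence ||M|| = 22/5.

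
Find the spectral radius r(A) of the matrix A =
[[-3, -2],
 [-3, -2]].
r(A) = 5

The eigenvalues of A are the roots of its characteristic polynomial. With M = A (coefficients from the trace and determinant):
  p(λ) = det(λ I - M) = λ^2 + 5λ.
For λ^2 + 5λ the discriminant is 25. It is a perfect square (5^2), so the roots are rational: λ = (-5 ± 5)/2 = 0, -5.
Thus the eigenvalues (to 4 decimals) are 0 (modulus 0); -5 (modulus 5). The spectral radius is the largest modulus: r(A) = 5. (Cross-check: r(A) ≤ ||A||_2 ≈ 5.099; equality holds whenever A is normal, though it can also hold for some non-normal A.)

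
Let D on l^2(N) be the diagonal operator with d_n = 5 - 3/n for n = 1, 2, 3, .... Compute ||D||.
||D|| = 5

For a diagonal operator on l^2 with entries d_n, ||D|| = sup_n |d_n|. Here d_1 = 2, d_2 = 7/2, ..., and d_n = 5 - 3/n increases monotonically toward 5. All terms lie in [2, 5), so |d_n| = d_n and the supremum is the limit 5, which is not attained by any individual d_n. Hence ||D|| = 5.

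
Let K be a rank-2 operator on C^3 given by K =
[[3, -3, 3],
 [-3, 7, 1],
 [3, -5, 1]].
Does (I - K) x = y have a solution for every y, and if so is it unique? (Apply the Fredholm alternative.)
(I - K) is invertible (det(I - K) = 8 ≠ 0), so for every y in C^3 the equation (I - K) x = y has a unique solution.

K has rank 2 and factors as K = U V^T = u1 v1^T + u2 v2^T with u1 = (0, 2, -1), v1 = (0, 2, 2), u2 = (3, -3, 3), v2 = (1, -1, 1) (multiplying out reproduces the displayed K). The nonzero eigenvalues of U V^T coincide with those of the 2 x 2 matrix G = V^T U = [[v1·u1, v1·u2], [v2·u1, v2·u2]] = [[2, 0], [-3, 9]], and by the Sylvester determinant identity det(I_3 - U V^T) = det(I_2 - V^T U) = det([[-1, 0], [3, -8]]) = (-1)(-8) - (0)(3) = 8. (Direct check: I - K =
[[-2, 3, -3],
 [3, -6, -1],
 [-3, 5, 0]]
has determinant 8.) The finite-dimensional Fredholm alternative says: either (I - K) is invertible, or ker(I - K) ≠ {0} and then range(I - K) = ker((I - K)^*)^⊥, with dim ker(I - K) = dim ker((I - K)^*). Since det(I - K) ≠ 0, 1 is not an eigenvalue of K and ker(I - K) = {0}, so we are in the first case: for every y there is a unique x = (I - K)^(-1) y. (Explicitly, by the Woodbury identity, (I - U V^T)^(-1) = I + U (I_2 - G)^(-1) V^T.)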